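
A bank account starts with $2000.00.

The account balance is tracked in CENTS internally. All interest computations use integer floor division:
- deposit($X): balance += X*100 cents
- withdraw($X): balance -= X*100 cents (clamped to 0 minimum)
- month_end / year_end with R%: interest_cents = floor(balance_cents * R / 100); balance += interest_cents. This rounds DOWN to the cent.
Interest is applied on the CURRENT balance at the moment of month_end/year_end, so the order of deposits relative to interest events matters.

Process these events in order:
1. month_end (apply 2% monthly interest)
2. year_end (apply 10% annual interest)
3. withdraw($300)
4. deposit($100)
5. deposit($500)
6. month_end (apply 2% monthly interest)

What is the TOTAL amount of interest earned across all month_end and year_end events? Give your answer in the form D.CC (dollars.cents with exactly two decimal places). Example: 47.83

Answer: 294.88

Derivation:
After 1 (month_end (apply 2% monthly interest)): balance=$2040.00 total_interest=$40.00
After 2 (year_end (apply 10% annual interest)): balance=$2244.00 total_interest=$244.00
After 3 (withdraw($300)): balance=$1944.00 total_interest=$244.00
After 4 (deposit($100)): balance=$2044.00 total_interest=$244.00
After 5 (deposit($500)): balance=$2544.00 total_interest=$244.00
After 6 (month_end (apply 2% monthly interest)): balance=$2594.88 total_interest=$294.88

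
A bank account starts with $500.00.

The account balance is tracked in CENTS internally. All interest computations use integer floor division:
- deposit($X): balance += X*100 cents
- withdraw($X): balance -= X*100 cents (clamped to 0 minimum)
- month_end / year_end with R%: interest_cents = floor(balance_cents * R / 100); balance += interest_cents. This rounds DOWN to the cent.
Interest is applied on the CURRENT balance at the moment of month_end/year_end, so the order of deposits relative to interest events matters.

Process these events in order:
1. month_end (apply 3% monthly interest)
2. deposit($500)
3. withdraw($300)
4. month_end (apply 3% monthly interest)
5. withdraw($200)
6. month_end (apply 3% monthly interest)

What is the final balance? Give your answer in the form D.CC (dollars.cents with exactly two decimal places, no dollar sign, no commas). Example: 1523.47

After 1 (month_end (apply 3% monthly interest)): balance=$515.00 total_interest=$15.00
After 2 (deposit($500)): balance=$1015.00 total_interest=$15.00
After 3 (withdraw($300)): balance=$715.00 total_interest=$15.00
After 4 (month_end (apply 3% monthly interest)): balance=$736.45 total_interest=$36.45
After 5 (withdraw($200)): balance=$536.45 total_interest=$36.45
After 6 (month_end (apply 3% monthly interest)): balance=$552.54 total_interest=$52.54

Answer: 552.54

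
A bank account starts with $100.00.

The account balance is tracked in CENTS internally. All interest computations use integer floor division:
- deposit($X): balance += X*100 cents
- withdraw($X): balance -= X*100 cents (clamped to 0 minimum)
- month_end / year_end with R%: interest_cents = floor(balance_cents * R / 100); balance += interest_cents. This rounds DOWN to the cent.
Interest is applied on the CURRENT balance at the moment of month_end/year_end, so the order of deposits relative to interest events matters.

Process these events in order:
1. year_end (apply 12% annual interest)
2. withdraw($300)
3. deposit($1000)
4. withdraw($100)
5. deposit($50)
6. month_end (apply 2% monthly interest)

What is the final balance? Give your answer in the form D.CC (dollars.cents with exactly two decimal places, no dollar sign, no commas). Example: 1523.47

Answer: 969.00

Derivation:
After 1 (year_end (apply 12% annual interest)): balance=$112.00 total_interest=$12.00
After 2 (withdraw($300)): balance=$0.00 total_interest=$12.00
After 3 (deposit($1000)): balance=$1000.00 total_interest=$12.00
After 4 (withdraw($100)): balance=$900.00 total_interest=$12.00
After 5 (deposit($50)): balance=$950.00 total_interest=$12.00
After 6 (month_end (apply 2% monthly interest)): balance=$969.00 total_interest=$31.00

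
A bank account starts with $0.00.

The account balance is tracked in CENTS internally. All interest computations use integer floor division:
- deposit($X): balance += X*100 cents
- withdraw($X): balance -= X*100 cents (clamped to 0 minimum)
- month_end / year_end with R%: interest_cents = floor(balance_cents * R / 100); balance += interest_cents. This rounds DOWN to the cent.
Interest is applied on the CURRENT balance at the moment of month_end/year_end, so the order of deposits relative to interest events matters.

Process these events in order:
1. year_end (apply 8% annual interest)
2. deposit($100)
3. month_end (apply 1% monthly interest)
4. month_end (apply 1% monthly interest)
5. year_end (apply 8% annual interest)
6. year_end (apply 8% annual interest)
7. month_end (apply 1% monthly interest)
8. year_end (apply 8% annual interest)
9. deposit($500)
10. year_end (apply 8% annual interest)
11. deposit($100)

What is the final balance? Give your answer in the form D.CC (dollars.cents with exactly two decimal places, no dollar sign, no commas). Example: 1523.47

Answer: 780.15

Derivation:
After 1 (year_end (apply 8% annual interest)): balance=$0.00 total_interest=$0.00
After 2 (deposit($100)): balance=$100.00 total_interest=$0.00
After 3 (month_end (apply 1% monthly interest)): balance=$101.00 total_interest=$1.00
After 4 (month_end (apply 1% monthly interest)): balance=$102.01 total_interest=$2.01
After 5 (year_end (apply 8% annual interest)): balance=$110.17 total_interest=$10.17
After 6 (year_end (apply 8% annual interest)): balance=$118.98 total_interest=$18.98
After 7 (month_end (apply 1% monthly interest)): balance=$120.16 total_interest=$20.16
After 8 (year_end (apply 8% annual interest)): balance=$129.77 total_interest=$29.77
After 9 (deposit($500)): balance=$629.77 total_interest=$29.77
After 10 (year_end (apply 8% annual interest)): balance=$680.15 total_interest=$80.15
After 11 (deposit($100)): balance=$780.15 total_interest=$80.15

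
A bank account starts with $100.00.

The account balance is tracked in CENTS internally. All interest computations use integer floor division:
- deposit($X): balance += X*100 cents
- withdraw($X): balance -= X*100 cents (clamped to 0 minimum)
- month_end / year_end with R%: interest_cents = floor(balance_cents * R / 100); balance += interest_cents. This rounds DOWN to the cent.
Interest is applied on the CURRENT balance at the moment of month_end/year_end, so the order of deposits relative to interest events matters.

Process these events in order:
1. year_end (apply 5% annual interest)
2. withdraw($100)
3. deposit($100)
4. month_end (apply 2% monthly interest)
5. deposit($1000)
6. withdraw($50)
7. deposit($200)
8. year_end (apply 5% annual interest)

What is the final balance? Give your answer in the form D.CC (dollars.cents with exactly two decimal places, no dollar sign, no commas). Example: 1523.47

After 1 (year_end (apply 5% annual interest)): balance=$105.00 total_interest=$5.00
After 2 (withdraw($100)): balance=$5.00 total_interest=$5.00
After 3 (deposit($100)): balance=$105.00 total_interest=$5.00
After 4 (month_end (apply 2% monthly interest)): balance=$107.10 total_interest=$7.10
After 5 (deposit($1000)): balance=$1107.10 total_interest=$7.10
After 6 (withdraw($50)): balance=$1057.10 total_interest=$7.10
After 7 (deposit($200)): balance=$1257.10 total_interest=$7.10
After 8 (year_end (apply 5% annual interest)): balance=$1319.95 total_interest=$69.95

Answer: 1319.95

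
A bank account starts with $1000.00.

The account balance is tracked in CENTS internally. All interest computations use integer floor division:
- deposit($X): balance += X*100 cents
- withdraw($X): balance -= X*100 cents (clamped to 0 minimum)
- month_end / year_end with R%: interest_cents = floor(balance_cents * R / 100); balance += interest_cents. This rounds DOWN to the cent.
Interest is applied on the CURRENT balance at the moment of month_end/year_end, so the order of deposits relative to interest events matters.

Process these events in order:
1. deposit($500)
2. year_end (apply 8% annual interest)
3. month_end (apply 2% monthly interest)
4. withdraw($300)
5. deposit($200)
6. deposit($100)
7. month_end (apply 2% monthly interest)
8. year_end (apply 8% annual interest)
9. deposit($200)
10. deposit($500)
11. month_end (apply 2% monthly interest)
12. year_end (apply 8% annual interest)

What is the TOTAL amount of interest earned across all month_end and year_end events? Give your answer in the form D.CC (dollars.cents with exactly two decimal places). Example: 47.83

After 1 (deposit($500)): balance=$1500.00 total_interest=$0.00
After 2 (year_end (apply 8% annual interest)): balance=$1620.00 total_interest=$120.00
After 3 (month_end (apply 2% monthly interest)): balance=$1652.40 total_interest=$152.40
After 4 (withdraw($300)): balance=$1352.40 total_interest=$152.40
After 5 (deposit($200)): balance=$1552.40 total_interest=$152.40
After 6 (deposit($100)): balance=$1652.40 total_interest=$152.40
After 7 (month_end (apply 2% monthly interest)): balance=$1685.44 total_interest=$185.44
After 8 (year_end (apply 8% annual interest)): balance=$1820.27 total_interest=$320.27
After 9 (deposit($200)): balance=$2020.27 total_interest=$320.27
After 10 (deposit($500)): balance=$2520.27 total_interest=$320.27
After 11 (month_end (apply 2% monthly interest)): balance=$2570.67 total_interest=$370.67
After 12 (year_end (apply 8% annual interest)): balance=$2776.32 total_interest=$576.32

Answer: 576.32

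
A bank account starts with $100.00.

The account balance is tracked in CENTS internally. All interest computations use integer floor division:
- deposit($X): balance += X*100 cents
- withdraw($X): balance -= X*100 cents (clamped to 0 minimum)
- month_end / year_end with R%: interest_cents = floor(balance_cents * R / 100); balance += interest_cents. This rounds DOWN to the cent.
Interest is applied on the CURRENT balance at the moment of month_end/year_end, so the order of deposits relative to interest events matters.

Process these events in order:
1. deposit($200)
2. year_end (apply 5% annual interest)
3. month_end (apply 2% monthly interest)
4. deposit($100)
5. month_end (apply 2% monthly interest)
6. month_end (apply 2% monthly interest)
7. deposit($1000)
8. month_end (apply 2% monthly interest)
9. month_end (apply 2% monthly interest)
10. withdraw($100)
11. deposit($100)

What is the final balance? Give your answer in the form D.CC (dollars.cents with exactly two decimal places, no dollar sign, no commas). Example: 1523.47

After 1 (deposit($200)): balance=$300.00 total_interest=$0.00
After 2 (year_end (apply 5% annual interest)): balance=$315.00 total_interest=$15.00
After 3 (month_end (apply 2% monthly interest)): balance=$321.30 total_interest=$21.30
After 4 (deposit($100)): balance=$421.30 total_interest=$21.30
After 5 (month_end (apply 2% monthly interest)): balance=$429.72 total_interest=$29.72
After 6 (month_end (apply 2% monthly interest)): balance=$438.31 total_interest=$38.31
After 7 (deposit($1000)): balance=$1438.31 total_interest=$38.31
After 8 (month_end (apply 2% monthly interest)): balance=$1467.07 total_interest=$67.07
After 9 (month_end (apply 2% monthly interest)): balance=$1496.41 total_interest=$96.41
After 10 (withdraw($100)): balance=$1396.41 total_interest=$96.41
After 11 (deposit($100)): balance=$1496.41 total_interest=$96.41

Answer: 1496.41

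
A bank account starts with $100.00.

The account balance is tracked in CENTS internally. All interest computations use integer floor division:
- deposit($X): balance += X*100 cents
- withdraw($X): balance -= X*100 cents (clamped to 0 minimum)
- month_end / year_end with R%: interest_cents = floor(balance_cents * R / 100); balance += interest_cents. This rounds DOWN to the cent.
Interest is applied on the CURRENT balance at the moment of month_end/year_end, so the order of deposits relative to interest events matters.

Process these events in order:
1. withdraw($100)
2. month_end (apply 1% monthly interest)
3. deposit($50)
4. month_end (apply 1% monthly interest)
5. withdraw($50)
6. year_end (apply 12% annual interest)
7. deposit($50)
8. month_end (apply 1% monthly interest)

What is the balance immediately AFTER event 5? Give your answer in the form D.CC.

After 1 (withdraw($100)): balance=$0.00 total_interest=$0.00
After 2 (month_end (apply 1% monthly interest)): balance=$0.00 total_interest=$0.00
After 3 (deposit($50)): balance=$50.00 total_interest=$0.00
After 4 (month_end (apply 1% monthly interest)): balance=$50.50 total_interest=$0.50
After 5 (withdraw($50)): balance=$0.50 total_interest=$0.50

Answer: 0.50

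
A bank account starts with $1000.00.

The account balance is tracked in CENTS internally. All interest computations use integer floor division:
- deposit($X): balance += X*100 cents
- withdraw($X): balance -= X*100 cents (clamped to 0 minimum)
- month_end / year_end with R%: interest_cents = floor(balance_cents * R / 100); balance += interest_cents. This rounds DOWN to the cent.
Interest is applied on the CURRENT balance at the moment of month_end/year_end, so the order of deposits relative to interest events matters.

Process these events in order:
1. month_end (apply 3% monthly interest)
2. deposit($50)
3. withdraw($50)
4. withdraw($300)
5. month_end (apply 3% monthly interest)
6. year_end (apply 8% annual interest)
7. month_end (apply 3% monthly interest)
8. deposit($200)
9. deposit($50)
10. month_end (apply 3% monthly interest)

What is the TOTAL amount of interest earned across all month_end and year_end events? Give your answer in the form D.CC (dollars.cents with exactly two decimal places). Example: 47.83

Answer: 169.00

Derivation:
After 1 (month_end (apply 3% monthly interest)): balance=$1030.00 total_interest=$30.00
After 2 (deposit($50)): balance=$1080.00 total_interest=$30.00
After 3 (withdraw($50)): balance=$1030.00 total_interest=$30.00
After 4 (withdraw($300)): balance=$730.00 total_interest=$30.00
After 5 (month_end (apply 3% monthly interest)): balance=$751.90 total_interest=$51.90
After 6 (year_end (apply 8% annual interest)): balance=$812.05 total_interest=$112.05
After 7 (month_end (apply 3% monthly interest)): balance=$836.41 total_interest=$136.41
After 8 (deposit($200)): balance=$1036.41 total_interest=$136.41
After 9 (deposit($50)): balance=$1086.41 total_interest=$136.41
After 10 (month_end (apply 3% monthly interest)): balance=$1119.00 total_interest=$169.00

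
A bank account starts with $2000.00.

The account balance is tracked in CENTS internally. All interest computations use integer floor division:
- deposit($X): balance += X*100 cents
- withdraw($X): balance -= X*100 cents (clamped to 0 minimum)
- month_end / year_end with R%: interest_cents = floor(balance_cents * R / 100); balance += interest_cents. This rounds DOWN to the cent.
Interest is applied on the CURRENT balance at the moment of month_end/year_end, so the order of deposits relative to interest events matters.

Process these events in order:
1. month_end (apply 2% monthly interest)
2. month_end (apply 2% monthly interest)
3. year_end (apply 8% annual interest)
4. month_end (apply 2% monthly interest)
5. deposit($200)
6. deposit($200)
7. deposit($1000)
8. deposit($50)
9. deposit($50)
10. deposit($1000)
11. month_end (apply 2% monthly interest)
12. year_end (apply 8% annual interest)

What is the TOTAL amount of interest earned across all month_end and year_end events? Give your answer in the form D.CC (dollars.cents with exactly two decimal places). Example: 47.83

After 1 (month_end (apply 2% monthly interest)): balance=$2040.00 total_interest=$40.00
After 2 (month_end (apply 2% monthly interest)): balance=$2080.80 total_interest=$80.80
After 3 (year_end (apply 8% annual interest)): balance=$2247.26 total_interest=$247.26
After 4 (month_end (apply 2% monthly interest)): balance=$2292.20 total_interest=$292.20
After 5 (deposit($200)): balance=$2492.20 total_interest=$292.20
After 6 (deposit($200)): balance=$2692.20 total_interest=$292.20
After 7 (deposit($1000)): balance=$3692.20 total_interest=$292.20
After 8 (deposit($50)): balance=$3742.20 total_interest=$292.20
After 9 (deposit($50)): balance=$3792.20 total_interest=$292.20
After 10 (deposit($1000)): balance=$4792.20 total_interest=$292.20
After 11 (month_end (apply 2% monthly interest)): balance=$4888.04 total_interest=$388.04
After 12 (year_end (apply 8% annual interest)): balance=$5279.08 total_interest=$779.08

Answer: 779.08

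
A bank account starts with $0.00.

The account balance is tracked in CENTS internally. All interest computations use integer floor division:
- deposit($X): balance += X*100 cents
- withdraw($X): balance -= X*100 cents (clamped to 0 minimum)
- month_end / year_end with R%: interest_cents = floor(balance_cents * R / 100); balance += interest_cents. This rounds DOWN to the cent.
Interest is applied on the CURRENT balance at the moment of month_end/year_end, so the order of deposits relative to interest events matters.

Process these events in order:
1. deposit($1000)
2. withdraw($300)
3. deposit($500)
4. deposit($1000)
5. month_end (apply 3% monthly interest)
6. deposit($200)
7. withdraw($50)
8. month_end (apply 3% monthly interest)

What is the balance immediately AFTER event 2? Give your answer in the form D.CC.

After 1 (deposit($1000)): balance=$1000.00 total_interest=$0.00
After 2 (withdraw($300)): balance=$700.00 total_interest=$0.00

Answer: 700.00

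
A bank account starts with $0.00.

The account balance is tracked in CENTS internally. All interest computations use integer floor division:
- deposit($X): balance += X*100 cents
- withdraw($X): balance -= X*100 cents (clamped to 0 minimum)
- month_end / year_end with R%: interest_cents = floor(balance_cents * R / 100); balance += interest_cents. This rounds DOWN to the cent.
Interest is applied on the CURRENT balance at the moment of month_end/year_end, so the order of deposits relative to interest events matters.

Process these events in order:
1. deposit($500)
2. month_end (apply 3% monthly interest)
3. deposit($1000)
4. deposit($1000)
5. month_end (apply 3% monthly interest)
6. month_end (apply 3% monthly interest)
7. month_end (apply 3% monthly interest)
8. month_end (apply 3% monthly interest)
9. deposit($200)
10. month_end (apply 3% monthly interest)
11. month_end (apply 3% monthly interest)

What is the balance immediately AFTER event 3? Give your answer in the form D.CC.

Answer: 1515.00

Derivation:
After 1 (deposit($500)): balance=$500.00 total_interest=$0.00
After 2 (month_end (apply 3% monthly interest)): balance=$515.00 total_interest=$15.00
After 3 (deposit($1000)): balance=$1515.00 total_interest=$15.00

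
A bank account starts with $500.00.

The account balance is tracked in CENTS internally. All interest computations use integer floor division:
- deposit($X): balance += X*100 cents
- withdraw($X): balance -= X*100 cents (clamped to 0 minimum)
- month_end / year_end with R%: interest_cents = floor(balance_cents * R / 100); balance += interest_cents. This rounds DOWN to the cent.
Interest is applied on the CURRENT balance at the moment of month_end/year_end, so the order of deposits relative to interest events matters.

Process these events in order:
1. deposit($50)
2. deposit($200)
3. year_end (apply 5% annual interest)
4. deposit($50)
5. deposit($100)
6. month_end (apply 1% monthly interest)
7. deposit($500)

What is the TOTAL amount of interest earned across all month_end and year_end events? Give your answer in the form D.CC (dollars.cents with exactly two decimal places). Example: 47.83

After 1 (deposit($50)): balance=$550.00 total_interest=$0.00
After 2 (deposit($200)): balance=$750.00 total_interest=$0.00
After 3 (year_end (apply 5% annual interest)): balance=$787.50 total_interest=$37.50
After 4 (deposit($50)): balance=$837.50 total_interest=$37.50
After 5 (deposit($100)): balance=$937.50 total_interest=$37.50
After 6 (month_end (apply 1% monthly interest)): balance=$946.87 total_interest=$46.87
After 7 (deposit($500)): balance=$1446.87 total_interest=$46.87

Answer: 46.87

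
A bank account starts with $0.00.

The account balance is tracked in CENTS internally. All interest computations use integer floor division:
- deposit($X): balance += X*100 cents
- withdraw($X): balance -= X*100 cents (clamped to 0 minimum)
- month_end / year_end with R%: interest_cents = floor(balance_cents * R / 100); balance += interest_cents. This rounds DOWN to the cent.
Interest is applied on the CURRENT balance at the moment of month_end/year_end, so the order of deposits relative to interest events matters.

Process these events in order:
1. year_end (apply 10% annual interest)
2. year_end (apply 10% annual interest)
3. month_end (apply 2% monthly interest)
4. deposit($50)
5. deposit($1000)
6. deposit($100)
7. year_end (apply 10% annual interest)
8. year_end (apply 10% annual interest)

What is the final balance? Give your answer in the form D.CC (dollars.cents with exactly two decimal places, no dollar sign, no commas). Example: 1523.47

After 1 (year_end (apply 10% annual interest)): balance=$0.00 total_interest=$0.00
After 2 (year_end (apply 10% annual interest)): balance=$0.00 total_interest=$0.00
After 3 (month_end (apply 2% monthly interest)): balance=$0.00 total_interest=$0.00
After 4 (deposit($50)): balance=$50.00 total_interest=$0.00
After 5 (deposit($1000)): balance=$1050.00 total_interest=$0.00
After 6 (deposit($100)): balance=$1150.00 total_interest=$0.00
After 7 (year_end (apply 10% annual interest)): balance=$1265.00 total_interest=$115.00
After 8 (year_end (apply 10% annual interest)): balance=$1391.50 total_interest=$241.50

Answer: 1391.50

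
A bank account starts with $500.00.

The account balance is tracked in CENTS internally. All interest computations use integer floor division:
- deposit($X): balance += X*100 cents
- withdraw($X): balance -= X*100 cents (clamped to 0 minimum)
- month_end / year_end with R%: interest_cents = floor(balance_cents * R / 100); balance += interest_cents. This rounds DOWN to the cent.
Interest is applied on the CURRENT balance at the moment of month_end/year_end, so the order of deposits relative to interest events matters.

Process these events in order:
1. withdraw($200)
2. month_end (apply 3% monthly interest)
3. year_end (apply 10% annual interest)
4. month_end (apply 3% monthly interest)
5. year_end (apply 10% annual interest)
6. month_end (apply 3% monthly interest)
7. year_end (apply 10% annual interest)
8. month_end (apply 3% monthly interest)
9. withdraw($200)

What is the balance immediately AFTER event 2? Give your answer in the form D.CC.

Answer: 309.00

Derivation:
After 1 (withdraw($200)): balance=$300.00 total_interest=$0.00
After 2 (month_end (apply 3% monthly interest)): balance=$309.00 total_interest=$9.00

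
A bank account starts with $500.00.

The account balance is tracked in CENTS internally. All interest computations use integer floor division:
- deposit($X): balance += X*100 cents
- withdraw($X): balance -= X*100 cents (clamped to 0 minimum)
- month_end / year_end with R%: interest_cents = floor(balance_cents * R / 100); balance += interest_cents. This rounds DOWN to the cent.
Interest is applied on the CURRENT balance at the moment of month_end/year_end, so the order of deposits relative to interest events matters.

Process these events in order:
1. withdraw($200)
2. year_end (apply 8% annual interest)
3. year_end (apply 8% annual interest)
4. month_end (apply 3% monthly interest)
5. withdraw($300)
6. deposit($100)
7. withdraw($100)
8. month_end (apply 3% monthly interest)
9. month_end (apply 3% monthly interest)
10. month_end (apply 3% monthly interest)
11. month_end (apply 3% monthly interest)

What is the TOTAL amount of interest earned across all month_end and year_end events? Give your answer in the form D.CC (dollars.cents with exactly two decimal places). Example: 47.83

After 1 (withdraw($200)): balance=$300.00 total_interest=$0.00
After 2 (year_end (apply 8% annual interest)): balance=$324.00 total_interest=$24.00
After 3 (year_end (apply 8% annual interest)): balance=$349.92 total_interest=$49.92
After 4 (month_end (apply 3% monthly interest)): balance=$360.41 total_interest=$60.41
After 5 (withdraw($300)): balance=$60.41 total_interest=$60.41
After 6 (deposit($100)): balance=$160.41 total_interest=$60.41
After 7 (withdraw($100)): balance=$60.41 total_interest=$60.41
After 8 (month_end (apply 3% monthly interest)): balance=$62.22 total_interest=$62.22
After 9 (month_end (apply 3% monthly interest)): balance=$64.08 total_interest=$64.08
After 10 (month_end (apply 3% monthly interest)): balance=$66.00 total_interest=$66.00
After 11 (month_end (apply 3% monthly interest)): balance=$67.98 total_interest=$67.98

Answer: 67.98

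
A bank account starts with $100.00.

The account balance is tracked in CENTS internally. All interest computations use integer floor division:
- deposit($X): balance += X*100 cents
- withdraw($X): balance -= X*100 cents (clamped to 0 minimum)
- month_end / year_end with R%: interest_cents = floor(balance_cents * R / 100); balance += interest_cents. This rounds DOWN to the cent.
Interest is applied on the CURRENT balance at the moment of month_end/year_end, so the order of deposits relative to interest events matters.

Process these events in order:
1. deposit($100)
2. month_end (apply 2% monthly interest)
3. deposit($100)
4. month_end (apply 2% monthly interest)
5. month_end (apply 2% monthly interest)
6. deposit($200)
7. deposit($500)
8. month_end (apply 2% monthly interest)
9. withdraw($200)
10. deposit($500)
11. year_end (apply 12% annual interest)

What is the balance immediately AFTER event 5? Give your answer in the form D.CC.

Answer: 316.28

Derivation:
After 1 (deposit($100)): balance=$200.00 total_interest=$0.00
After 2 (month_end (apply 2% monthly interest)): balance=$204.00 total_interest=$4.00
After 3 (deposit($100)): balance=$304.00 total_interest=$4.00
After 4 (month_end (apply 2% monthly interest)): balance=$310.08 total_interest=$10.08
After 5 (month_end (apply 2% monthly interest)): balance=$316.28 total_interest=$16.28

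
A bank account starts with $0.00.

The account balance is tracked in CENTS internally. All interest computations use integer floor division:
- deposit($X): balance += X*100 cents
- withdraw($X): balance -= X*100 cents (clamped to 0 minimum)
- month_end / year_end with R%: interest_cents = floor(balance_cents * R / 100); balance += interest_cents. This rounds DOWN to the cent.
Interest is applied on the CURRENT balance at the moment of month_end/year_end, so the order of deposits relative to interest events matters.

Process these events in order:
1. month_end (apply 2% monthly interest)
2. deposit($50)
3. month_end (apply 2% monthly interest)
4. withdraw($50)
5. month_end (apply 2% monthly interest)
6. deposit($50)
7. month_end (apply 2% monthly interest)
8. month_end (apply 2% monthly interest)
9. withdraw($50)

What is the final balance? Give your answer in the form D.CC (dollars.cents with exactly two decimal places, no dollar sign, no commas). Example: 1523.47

Answer: 3.08

Derivation:
After 1 (month_end (apply 2% monthly interest)): balance=$0.00 total_interest=$0.00
After 2 (deposit($50)): balance=$50.00 total_interest=$0.00
After 3 (month_end (apply 2% monthly interest)): balance=$51.00 total_interest=$1.00
After 4 (withdraw($50)): balance=$1.00 total_interest=$1.00
After 5 (month_end (apply 2% monthly interest)): balance=$1.02 total_interest=$1.02
After 6 (deposit($50)): balance=$51.02 total_interest=$1.02
After 7 (month_end (apply 2% monthly interest)): balance=$52.04 total_interest=$2.04
After 8 (month_end (apply 2% monthly interest)): balance=$53.08 total_interest=$3.08
After 9 (withdraw($50)): balance=$3.08 total_interest=$3.08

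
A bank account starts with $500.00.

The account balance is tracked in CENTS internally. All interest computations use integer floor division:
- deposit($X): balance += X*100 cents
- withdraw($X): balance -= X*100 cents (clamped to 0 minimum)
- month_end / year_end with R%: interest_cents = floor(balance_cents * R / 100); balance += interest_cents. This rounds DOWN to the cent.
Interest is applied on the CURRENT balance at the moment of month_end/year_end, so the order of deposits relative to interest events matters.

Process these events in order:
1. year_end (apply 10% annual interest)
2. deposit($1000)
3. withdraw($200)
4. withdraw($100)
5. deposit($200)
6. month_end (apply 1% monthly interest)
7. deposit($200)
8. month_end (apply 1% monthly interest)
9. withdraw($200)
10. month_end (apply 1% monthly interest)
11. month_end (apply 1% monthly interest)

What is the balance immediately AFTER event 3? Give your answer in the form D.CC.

Answer: 1350.00

Derivation:
After 1 (year_end (apply 10% annual interest)): balance=$550.00 total_interest=$50.00
After 2 (deposit($1000)): balance=$1550.00 total_interest=$50.00
After 3 (withdraw($200)): balance=$1350.00 total_interest=$50.00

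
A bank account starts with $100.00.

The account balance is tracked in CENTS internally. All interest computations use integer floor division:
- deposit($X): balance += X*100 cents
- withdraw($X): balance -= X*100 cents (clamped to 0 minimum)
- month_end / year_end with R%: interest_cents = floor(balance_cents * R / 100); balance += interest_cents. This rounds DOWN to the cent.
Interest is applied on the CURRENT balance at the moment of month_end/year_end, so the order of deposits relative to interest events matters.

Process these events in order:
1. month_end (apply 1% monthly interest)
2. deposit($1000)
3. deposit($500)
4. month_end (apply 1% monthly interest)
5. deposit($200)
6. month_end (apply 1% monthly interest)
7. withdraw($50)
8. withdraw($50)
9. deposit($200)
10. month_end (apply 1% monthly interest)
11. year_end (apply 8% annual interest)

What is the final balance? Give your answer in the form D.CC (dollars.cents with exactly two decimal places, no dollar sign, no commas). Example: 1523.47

After 1 (month_end (apply 1% monthly interest)): balance=$101.00 total_interest=$1.00
After 2 (deposit($1000)): balance=$1101.00 total_interest=$1.00
After 3 (deposit($500)): balance=$1601.00 total_interest=$1.00
After 4 (month_end (apply 1% monthly interest)): balance=$1617.01 total_interest=$17.01
After 5 (deposit($200)): balance=$1817.01 total_interest=$17.01
After 6 (month_end (apply 1% monthly interest)): balance=$1835.18 total_interest=$35.18
After 7 (withdraw($50)): balance=$1785.18 total_interest=$35.18
After 8 (withdraw($50)): balance=$1735.18 total_interest=$35.18
After 9 (deposit($200)): balance=$1935.18 total_interest=$35.18
After 10 (month_end (apply 1% monthly interest)): balance=$1954.53 total_interest=$54.53
After 11 (year_end (apply 8% annual interest)): balance=$2110.89 total_interest=$210.89

Answer: 2110.89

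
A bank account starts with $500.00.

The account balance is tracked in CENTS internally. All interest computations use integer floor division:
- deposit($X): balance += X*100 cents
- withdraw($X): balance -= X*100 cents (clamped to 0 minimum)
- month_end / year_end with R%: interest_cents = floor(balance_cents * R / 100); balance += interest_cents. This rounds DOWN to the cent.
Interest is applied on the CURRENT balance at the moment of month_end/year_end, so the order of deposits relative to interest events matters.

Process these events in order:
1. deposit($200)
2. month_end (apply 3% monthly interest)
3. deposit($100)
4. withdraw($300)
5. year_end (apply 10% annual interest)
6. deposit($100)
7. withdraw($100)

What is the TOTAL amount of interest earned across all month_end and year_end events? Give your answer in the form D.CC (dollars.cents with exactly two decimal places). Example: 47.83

Answer: 73.10

Derivation:
After 1 (deposit($200)): balance=$700.00 total_interest=$0.00
After 2 (month_end (apply 3% monthly interest)): balance=$721.00 total_interest=$21.00
After 3 (deposit($100)): balance=$821.00 total_interest=$21.00
After 4 (withdraw($300)): balance=$521.00 total_interest=$21.00
After 5 (year_end (apply 10% annual interest)): balance=$573.10 total_interest=$73.10
After 6 (deposit($100)): balance=$673.10 total_interest=$73.10
After 7 (withdraw($100)): balance=$573.10 total_interest=$73.10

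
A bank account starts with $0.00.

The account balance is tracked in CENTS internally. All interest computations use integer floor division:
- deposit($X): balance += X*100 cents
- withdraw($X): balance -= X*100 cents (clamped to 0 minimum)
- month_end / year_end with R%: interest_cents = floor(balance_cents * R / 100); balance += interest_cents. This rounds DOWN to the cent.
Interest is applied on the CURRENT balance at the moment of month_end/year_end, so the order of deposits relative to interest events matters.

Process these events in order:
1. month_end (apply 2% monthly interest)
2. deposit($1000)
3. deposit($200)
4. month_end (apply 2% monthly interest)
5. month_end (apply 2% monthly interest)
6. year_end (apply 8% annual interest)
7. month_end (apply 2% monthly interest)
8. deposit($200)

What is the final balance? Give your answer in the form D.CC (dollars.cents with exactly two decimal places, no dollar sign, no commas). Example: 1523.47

After 1 (month_end (apply 2% monthly interest)): balance=$0.00 total_interest=$0.00
After 2 (deposit($1000)): balance=$1000.00 total_interest=$0.00
After 3 (deposit($200)): balance=$1200.00 total_interest=$0.00
After 4 (month_end (apply 2% monthly interest)): balance=$1224.00 total_interest=$24.00
After 5 (month_end (apply 2% monthly interest)): balance=$1248.48 total_interest=$48.48
After 6 (year_end (apply 8% annual interest)): balance=$1348.35 total_interest=$148.35
After 7 (month_end (apply 2% monthly interest)): balance=$1375.31 total_interest=$175.31
After 8 (deposit($200)): balance=$1575.31 total_interest=$175.31

Answer: 1575.31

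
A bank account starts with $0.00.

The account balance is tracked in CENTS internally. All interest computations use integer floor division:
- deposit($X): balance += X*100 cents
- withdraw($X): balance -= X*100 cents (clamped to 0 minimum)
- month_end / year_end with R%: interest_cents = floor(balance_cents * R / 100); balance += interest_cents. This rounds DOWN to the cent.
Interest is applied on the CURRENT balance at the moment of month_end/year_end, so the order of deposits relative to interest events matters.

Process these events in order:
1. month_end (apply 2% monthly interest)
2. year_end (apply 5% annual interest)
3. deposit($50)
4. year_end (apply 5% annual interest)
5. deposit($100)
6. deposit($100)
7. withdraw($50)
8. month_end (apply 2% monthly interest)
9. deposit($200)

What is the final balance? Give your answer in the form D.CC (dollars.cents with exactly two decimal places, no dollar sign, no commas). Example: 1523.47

Answer: 406.55

Derivation:
After 1 (month_end (apply 2% monthly interest)): balance=$0.00 total_interest=$0.00
After 2 (year_end (apply 5% annual interest)): balance=$0.00 total_interest=$0.00
After 3 (deposit($50)): balance=$50.00 total_interest=$0.00
After 4 (year_end (apply 5% annual interest)): balance=$52.50 total_interest=$2.50
After 5 (deposit($100)): balance=$152.50 total_interest=$2.50
After 6 (deposit($100)): balance=$252.50 total_interest=$2.50
After 7 (withdraw($50)): balance=$202.50 total_interest=$2.50
After 8 (month_end (apply 2% monthly interest)): balance=$206.55 total_interest=$6.55
After 9 (deposit($200)): balance=$406.55 total_interest=$6.55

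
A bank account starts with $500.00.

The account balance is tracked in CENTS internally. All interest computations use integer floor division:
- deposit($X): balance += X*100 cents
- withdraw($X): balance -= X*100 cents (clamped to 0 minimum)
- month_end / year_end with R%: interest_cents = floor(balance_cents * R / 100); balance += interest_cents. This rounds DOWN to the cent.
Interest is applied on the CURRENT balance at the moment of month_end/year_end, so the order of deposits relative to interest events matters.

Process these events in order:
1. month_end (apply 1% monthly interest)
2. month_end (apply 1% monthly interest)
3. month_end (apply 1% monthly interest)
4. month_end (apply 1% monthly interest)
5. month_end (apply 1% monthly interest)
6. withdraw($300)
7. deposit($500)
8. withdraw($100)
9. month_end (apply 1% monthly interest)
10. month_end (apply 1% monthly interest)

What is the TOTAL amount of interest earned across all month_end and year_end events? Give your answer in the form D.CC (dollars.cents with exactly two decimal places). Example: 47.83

After 1 (month_end (apply 1% monthly interest)): balance=$505.00 total_interest=$5.00
After 2 (month_end (apply 1% monthly interest)): balance=$510.05 total_interest=$10.05
After 3 (month_end (apply 1% monthly interest)): balance=$515.15 total_interest=$15.15
After 4 (month_end (apply 1% monthly interest)): balance=$520.30 total_interest=$20.30
After 5 (month_end (apply 1% monthly interest)): balance=$525.50 total_interest=$25.50
After 6 (withdraw($300)): balance=$225.50 total_interest=$25.50
After 7 (deposit($500)): balance=$725.50 total_interest=$25.50
After 8 (withdraw($100)): balance=$625.50 total_interest=$25.50
After 9 (month_end (apply 1% monthly interest)): balance=$631.75 total_interest=$31.75
After 10 (month_end (apply 1% monthly interest)): balance=$638.06 total_interest=$38.06

Answer: 38.06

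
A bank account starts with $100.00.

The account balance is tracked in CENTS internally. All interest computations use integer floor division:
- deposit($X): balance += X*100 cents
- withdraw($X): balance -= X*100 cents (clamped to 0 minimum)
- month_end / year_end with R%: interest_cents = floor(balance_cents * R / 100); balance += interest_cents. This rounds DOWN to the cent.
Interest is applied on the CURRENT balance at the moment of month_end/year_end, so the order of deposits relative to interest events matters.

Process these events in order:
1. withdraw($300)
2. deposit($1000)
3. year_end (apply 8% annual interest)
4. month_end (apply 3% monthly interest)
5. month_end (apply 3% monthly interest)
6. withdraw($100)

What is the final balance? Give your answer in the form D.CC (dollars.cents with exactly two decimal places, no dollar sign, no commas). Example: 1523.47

Answer: 1045.77

Derivation:
After 1 (withdraw($300)): balance=$0.00 total_interest=$0.00
After 2 (deposit($1000)): balance=$1000.00 total_interest=$0.00
After 3 (year_end (apply 8% annual interest)): balance=$1080.00 total_interest=$80.00
After 4 (month_end (apply 3% monthly interest)): balance=$1112.40 total_interest=$112.40
After 5 (month_end (apply 3% monthly interest)): balance=$1145.77 total_interest=$145.77
After 6 (withdraw($100)): balance=$1045.77 total_interest=$145.77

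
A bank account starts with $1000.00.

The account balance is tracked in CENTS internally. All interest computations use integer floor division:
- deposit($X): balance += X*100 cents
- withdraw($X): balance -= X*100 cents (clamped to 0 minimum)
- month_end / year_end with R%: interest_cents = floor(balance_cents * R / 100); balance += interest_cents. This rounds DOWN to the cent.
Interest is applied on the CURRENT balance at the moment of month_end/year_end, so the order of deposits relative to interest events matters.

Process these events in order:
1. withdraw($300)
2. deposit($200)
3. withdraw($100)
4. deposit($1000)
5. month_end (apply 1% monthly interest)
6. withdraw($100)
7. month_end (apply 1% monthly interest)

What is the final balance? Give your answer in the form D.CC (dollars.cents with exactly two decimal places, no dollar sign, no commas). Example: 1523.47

Answer: 1735.18

Derivation:
After 1 (withdraw($300)): balance=$700.00 total_interest=$0.00
After 2 (deposit($200)): balance=$900.00 total_interest=$0.00
After 3 (withdraw($100)): balance=$800.00 total_interest=$0.00
After 4 (deposit($1000)): balance=$1800.00 total_interest=$0.00
After 5 (month_end (apply 1% monthly interest)): balance=$1818.00 total_interest=$18.00
After 6 (withdraw($100)): balance=$1718.00 total_interest=$18.00
After 7 (month_end (apply 1% monthly interest)): balance=$1735.18 total_interest=$35.18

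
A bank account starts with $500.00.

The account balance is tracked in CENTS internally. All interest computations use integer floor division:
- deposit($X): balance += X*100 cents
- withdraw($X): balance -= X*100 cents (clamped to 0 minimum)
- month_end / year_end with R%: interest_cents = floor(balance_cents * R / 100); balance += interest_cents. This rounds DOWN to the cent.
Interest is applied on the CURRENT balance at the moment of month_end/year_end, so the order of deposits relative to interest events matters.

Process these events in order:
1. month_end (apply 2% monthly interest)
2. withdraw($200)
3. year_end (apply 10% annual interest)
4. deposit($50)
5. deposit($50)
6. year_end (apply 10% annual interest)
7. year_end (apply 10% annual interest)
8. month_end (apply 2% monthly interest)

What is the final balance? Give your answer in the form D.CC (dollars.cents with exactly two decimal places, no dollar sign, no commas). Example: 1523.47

Answer: 544.28

Derivation:
After 1 (month_end (apply 2% monthly interest)): balance=$510.00 total_interest=$10.00
After 2 (withdraw($200)): balance=$310.00 total_interest=$10.00
After 3 (year_end (apply 10% annual interest)): balance=$341.00 total_interest=$41.00
After 4 (deposit($50)): balance=$391.00 total_interest=$41.00
After 5 (deposit($50)): balance=$441.00 total_interest=$41.00
After 6 (year_end (apply 10% annual interest)): balance=$485.10 total_interest=$85.10
After 7 (year_end (apply 10% annual interest)): balance=$533.61 total_interest=$133.61
After 8 (month_end (apply 2% monthly interest)): balance=$544.28 total_interest=$144.28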